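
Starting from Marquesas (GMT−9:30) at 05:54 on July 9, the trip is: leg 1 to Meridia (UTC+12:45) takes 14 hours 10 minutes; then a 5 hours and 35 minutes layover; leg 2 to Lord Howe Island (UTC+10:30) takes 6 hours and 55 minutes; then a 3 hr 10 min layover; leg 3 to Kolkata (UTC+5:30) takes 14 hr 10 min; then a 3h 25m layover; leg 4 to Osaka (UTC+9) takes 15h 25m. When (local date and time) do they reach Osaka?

Convert departure to UTC: 05:54 + 9:30 = 15:24 UTC on Jul 9.
Add 14 hours 10 minutes leg 1 → 05:34 UTC (Jul 10).
Add 5 hours 35 minutes layover in Meridia → 11:09 UTC.
Add 6 hours 55 minutes leg 2 → 18:04 UTC.
Add 3 hours 10 minutes layover in Lord Howe Island → 21:14 UTC.
Add 14 hours 10 minutes leg 3 → 11:24 UTC (Jul 11).
Add 3 hours 25 minutes layover in Kolkata → 14:49 UTC.
Add 15 hours 25 minutes leg 4 → 06:14 UTC (Jul 12).
Osaka is UTC+9:00, so local arrival = 06:14 + 9:00 = 15:14 on Jul 12.

15:14 on July 12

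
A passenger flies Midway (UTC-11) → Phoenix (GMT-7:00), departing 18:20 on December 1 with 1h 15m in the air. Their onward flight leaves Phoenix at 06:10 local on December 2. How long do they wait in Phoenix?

Convert departure to UTC: 18:20 + 11:00 = 05:20 UTC on Dec 2.
Add 1 hour and 15 minutes flight time → 06:35 UTC.
Phoenix is UTC−7:00, so local arrival = 06:35 − 7:00 = 23:35 on Dec 1.
Layover = 06:10 − 23:35 (+1 day) = 6 hours 35 minutes.

6 hours 35 minutes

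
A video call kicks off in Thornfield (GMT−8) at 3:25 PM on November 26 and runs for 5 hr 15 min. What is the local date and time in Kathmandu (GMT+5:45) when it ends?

10:25 AM on November 27

Convert start to UTC: 3:25 PM + 8:00 = 11:25 PM UTC on Nov 26.
Add 5 hours and 15 minutes duration → 4:40 AM UTC (Nov 27).
Kathmandu is UTC+5:45, so local end time = 4:40 AM + 5:45 = 10:25 AM on Nov 27.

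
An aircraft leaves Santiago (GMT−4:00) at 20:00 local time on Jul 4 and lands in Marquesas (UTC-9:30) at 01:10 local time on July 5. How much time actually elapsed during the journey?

Departure in UTC: 20:00 + 4:00 = 00:00 on Jul 5.
Arrival in UTC: 01:10 + 9:30 = 10:40 on Jul 5.
Elapsed = 10:40 − 00:00 = 10 hours 40 minutes.

10 hours 40 minutes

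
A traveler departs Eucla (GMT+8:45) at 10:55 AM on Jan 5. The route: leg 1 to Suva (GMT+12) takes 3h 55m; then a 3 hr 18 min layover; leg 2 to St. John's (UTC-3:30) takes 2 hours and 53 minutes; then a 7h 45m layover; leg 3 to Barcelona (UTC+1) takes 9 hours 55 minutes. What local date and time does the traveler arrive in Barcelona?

Convert departure to UTC: 10:55 AM − 8:45 = 2:10 AM UTC on Jan 5.
Add 3 hours and 55 minutes leg 1 → 6:05 AM UTC.
Add 3 hours and 18 minutes layover in Suva → 9:23 AM UTC.
Add 2 hours 53 minutes leg 2 → 12:16 PM UTC.
Add 7 hours and 45 minutes layover in St. John's → 8:01 PM UTC.
Add 9 hours and 55 minutes leg 3 → 5:56 AM UTC (Jan 6).
Barcelona is UTC+1:00, so local arrival = 5:56 AM + 1:00 = 6:56 AM on Jan 6.

6:56 AM on January 6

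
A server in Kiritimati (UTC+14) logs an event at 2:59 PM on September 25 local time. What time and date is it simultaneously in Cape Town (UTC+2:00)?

2:59 AM on September 25

In UTC: 2:59 PM − 14:00 = 12:59 AM on Sep 25.
Cape Town is UTC+2:00: 12:59 AM + 2:00 = 2:59 AM on Sep 25.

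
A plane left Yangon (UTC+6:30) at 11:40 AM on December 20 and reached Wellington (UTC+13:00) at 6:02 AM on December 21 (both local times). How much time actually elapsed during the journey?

11 hours 52 minutes

Wellington is 6:30 ahead of Yangon.
Clock-face elapsed time (ignoring zones) is 18 hours 22 minutes.
Actual elapsed = 18 hours 22 minutes − 6:30 = 11 hours 52 minutes.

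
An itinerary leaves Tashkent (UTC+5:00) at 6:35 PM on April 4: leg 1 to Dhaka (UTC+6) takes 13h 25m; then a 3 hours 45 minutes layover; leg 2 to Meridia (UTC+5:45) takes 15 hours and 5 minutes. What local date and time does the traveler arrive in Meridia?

Convert departure to UTC: 6:35 PM − 5:00 = 1:35 PM UTC on Apr 4.
Add 13 hours 25 minutes leg 1 → 3:00 AM UTC (Apr 5).
Add 3 hours and 45 minutes layover in Dhaka → 6:45 AM UTC.
Add 15 hours and 5 minutes leg 2 → 9:50 PM UTC.
Meridia is UTC+5:45, so local arrival = 9:50 PM + 5:45 = 3:35 AM on Apr 6.

3:35 AM on Apr 6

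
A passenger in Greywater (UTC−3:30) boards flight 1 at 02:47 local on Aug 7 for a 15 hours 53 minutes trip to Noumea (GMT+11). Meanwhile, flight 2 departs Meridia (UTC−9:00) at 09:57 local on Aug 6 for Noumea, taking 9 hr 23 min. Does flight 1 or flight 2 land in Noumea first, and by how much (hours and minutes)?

the second, by 17 hours 50 minutes

Flight 1 in UTC: 02:47 + 3:30 = 06:17 on Aug 7.
+15 hours 53 minutes → arrive 22:10 UTC on Aug 7.
Flight 2 in UTC: 09:57 + 9:00 = 18:57 on Aug 6.
+9 hours 23 minutes → arrive 04:20 UTC on Aug 7.
Flight 2 lands earlier by 17 hours 50 minutes.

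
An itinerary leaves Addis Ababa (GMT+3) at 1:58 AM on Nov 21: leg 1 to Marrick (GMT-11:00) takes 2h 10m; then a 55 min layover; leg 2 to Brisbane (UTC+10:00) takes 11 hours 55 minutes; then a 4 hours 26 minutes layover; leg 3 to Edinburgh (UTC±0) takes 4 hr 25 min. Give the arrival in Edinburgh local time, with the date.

Convert departure to UTC: 1:58 AM − 3:00 = 10:58 PM UTC on Nov 20.
Add 2 hours and 10 minutes leg 1 → 1:08 AM UTC (Nov 21).
Add 55 minutes layover in Marrick → 2:03 AM UTC.
Add 11 hours and 55 minutes leg 2 → 1:58 PM UTC.
Add 4 hours and 26 minutes layover in Brisbane → 6:24 PM UTC.
Add 4 hours and 25 minutes leg 3 → 10:49 PM UTC.
Edinburgh is UTC+0, so local arrival is the same: 10:49 PM on Nov 21.

10:49 PM on Nov 21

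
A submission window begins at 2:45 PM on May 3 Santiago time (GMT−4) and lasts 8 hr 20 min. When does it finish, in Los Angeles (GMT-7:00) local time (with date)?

Convert start to UTC: 2:45 PM + 4:00 = 6:45 PM UTC on May 3.
Add 8 hours and 20 minutes duration → 3:05 AM UTC (May 4).
Los Angeles is UTC−7:00, so local end time = 3:05 AM − 7:00 = 8:05 PM on May 3.

8:05 PM on May 3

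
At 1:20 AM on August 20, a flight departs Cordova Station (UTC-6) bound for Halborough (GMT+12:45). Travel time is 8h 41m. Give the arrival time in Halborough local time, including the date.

Convert departure to UTC: 1:20 AM + 6:00 = 7:20 AM UTC on Aug 20.
Add 8 hours 41 minutes travel time → 4:01 PM UTC.
Halborough is UTC+12:45, so local arrival = 4:01 PM + 12:45 = 4:46 AM on Aug 21.

4:46 AM on August 21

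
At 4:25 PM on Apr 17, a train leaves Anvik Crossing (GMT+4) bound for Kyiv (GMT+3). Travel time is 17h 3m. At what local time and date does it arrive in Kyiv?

8:28 AM on April 18

Convert departure to UTC: 4:25 PM − 4:00 = 12:25 PM UTC on Apr 17.
Add 17 hours 3 minutes travel time → 5:28 AM UTC (Apr 18).
Kyiv is UTC+3:00, so local arrival = 5:28 AM + 3:00 = 8:28 AM on Apr 18.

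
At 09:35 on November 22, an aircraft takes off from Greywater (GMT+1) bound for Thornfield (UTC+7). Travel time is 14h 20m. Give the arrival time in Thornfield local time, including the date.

Convert departure to UTC: 09:35 − 1:00 = 08:35 UTC on Nov 22.
Add 14 hours and 20 minutes travel time → 22:55 UTC.
Thornfield is UTC+7:00, so local arrival = 22:55 + 7:00 = 05:55 on Nov 23.

05:55 on Nov 23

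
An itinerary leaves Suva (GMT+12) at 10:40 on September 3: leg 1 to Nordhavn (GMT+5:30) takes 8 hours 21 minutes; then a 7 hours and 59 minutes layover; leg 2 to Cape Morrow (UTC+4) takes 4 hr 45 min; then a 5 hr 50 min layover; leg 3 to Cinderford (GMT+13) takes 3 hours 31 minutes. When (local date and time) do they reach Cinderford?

18:06 on September 4

Convert departure to UTC: 10:40 − 12:00 = 22:40 UTC on Sep 2.
Add 8 hours and 21 minutes leg 1 → 07:01 UTC (Sep 3).
Add 7 hours 59 minutes layover in Nordhavn → 15:00 UTC.
Add 4 hours and 45 minutes leg 2 → 19:45 UTC.
Add 5 hours 50 minutes layover in Cape Morrow → 01:35 UTC (Sep 4).
Add 3 hours 31 minutes leg 3 → 05:06 UTC.
Cinderford is UTC+13:00, so local arrival = 05:06 + 13:00 = 18:06 on Sep 4.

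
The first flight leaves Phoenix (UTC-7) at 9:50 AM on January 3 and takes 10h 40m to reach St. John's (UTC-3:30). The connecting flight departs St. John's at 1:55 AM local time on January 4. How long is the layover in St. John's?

1 hour 55 minutes

Convert departure to UTC: 9:50 AM + 7:00 = 4:50 PM UTC on Jan 3.
Add 10 hours and 40 minutes flight time → 3:30 AM UTC (Jan 4).
St. John's is UTC−3:30, so local arrival = 3:30 AM − 3:30 = 12:00 AM on Jan 4.
Layover = 1:55 AM − 12:00 AM = 1 hour 55 minutes.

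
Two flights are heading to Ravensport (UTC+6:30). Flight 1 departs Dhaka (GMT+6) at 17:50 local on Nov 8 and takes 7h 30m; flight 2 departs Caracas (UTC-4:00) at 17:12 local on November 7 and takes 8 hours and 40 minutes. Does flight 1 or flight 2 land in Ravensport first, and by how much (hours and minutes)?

Flight 1 in UTC: 17:50 − 6:00 = 11:50 on Nov 8.
+7 hours and 30 minutes → arrive 19:20 UTC on Nov 8.
Flight 2 in UTC: 17:12 + 4:00 = 21:12 on Nov 7.
+8 hours and 40 minutes → arrive 05:52 UTC on Nov 8.
Flight 2 lands earlier by 13 hours 28 minutes.

the second, by 13 hours 28 minutes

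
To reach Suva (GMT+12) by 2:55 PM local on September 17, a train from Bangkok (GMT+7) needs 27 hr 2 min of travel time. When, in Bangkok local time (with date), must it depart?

6:53 AM on Sep 16

Target arrival in UTC: 2:55 PM − 12:00 = 2:55 AM on Sep 17.
Subtract 27 hours 2 minutes → departure 11:53 PM UTC on Sep 15.
Bangkok is UTC+7:00: 11:53 PM + 7:00 = 6:53 AM on Sep 16.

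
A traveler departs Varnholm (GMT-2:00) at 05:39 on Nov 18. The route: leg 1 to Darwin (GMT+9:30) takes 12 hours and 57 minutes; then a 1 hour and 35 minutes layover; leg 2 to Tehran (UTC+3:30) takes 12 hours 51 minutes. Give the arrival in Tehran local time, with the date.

14:32 on Nov 19

Convert departure to UTC: 05:39 + 2:00 = 07:39 UTC on Nov 18.
Add 12 hours and 57 minutes leg 1 → 20:36 UTC.
Add 1 hour and 35 minutes layover in Darwin → 22:11 UTC.
Add 12 hours and 51 minutes leg 2 → 11:02 UTC (Nov 19).
Tehran is UTC+3:30, so local arrival = 11:02 + 3:30 = 14:32 on Nov 19.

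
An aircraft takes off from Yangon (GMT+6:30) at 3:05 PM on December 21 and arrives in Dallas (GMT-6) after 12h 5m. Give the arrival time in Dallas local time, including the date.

2:40 PM on Dec 21

Convert departure to UTC: 3:05 PM − 6:30 = 8:35 AM UTC on Dec 21.
Add 12 hours 5 minutes travel time → 8:40 PM UTC.
Dallas is UTC−6:00, so local arrival = 8:40 PM − 6:00 = 2:40 PM on Dec 21.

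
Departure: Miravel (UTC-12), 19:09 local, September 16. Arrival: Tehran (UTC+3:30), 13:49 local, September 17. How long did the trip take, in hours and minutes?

3 hours 10 minutes

Tehran is 15:30 ahead of Miravel.
Clock-face elapsed time (ignoring zones) is 18 hours 40 minutes.
Actual elapsed = 18 hours 40 minutes − 15:30 = 3 hours 10 minutes.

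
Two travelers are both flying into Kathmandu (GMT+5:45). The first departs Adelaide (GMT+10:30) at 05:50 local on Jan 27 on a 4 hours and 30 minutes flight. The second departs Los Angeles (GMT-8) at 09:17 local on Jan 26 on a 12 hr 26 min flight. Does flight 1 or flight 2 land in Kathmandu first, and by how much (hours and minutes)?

the first, by 5 hours 53 minutes

Flight 1 in UTC: 05:50 − 10:30 = 19:20 on Jan 26.
+4 hours and 30 minutes → arrive 23:50 UTC on Jan 26.
Flight 2 in UTC: 09:17 + 8:00 = 17:17 on Jan 26.
+12 hours 26 minutes → arrive 05:43 UTC on Jan 27.
Flight 1 lands earlier by 5 hours 53 minutes.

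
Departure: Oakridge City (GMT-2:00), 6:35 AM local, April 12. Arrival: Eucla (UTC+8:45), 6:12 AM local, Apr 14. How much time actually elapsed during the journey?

36 hours 52 minutes

Departure in UTC: 6:35 AM + 2:00 = 8:35 AM on Apr 12.
Arrival in UTC: 6:12 AM − 8:45 = 9:27 PM on Apr 13.
Elapsed = 9:27 PM − 8:35 AM (+1 day) = 36 hours 52 minutes.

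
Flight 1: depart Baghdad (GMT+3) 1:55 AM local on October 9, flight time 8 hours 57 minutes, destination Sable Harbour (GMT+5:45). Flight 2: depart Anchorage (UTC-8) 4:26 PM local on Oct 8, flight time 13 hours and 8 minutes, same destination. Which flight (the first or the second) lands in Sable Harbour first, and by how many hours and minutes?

Flight 1 in UTC: 1:55 AM − 3:00 = 10:55 PM on Oct 8.
+8 hours and 57 minutes → arrive 7:52 AM UTC on Oct 9.
Flight 2 in UTC: 4:26 PM + 8:00 = 12:26 AM on Oct 9.
+13 hours and 8 minutes → arrive 1:34 PM UTC on Oct 9.
Flight 1 lands earlier by 5 hours 42 minutes.

the first, by 5 hours 42 minutes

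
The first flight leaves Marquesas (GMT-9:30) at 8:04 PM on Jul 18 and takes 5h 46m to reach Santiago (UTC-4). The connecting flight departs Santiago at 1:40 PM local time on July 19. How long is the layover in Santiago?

6 hours 20 minutes

Convert departure to UTC: 8:04 PM + 9:30 = 5:34 AM UTC on Jul 19.
Add 5 hours 46 minutes flight time → 11:20 AM UTC.
Santiago is UTC−4:00, so local arrival = 11:20 AM − 4:00 = 7:20 AM on Jul 19.
Layover = 1:40 PM − 7:20 AM = 6 hours 20 minutes.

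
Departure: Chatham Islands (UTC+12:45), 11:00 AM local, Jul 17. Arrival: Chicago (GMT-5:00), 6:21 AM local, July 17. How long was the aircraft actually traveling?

Departure in UTC: 11:00 AM − 12:45 = 10:15 PM on Jul 16.
Arrival in UTC: 6:21 AM + 5:00 = 11:21 AM on Jul 17.
Elapsed = 11:21 AM − 10:15 PM (+1 day) = 13 hours 6 minutes.

13 hours 6 minutes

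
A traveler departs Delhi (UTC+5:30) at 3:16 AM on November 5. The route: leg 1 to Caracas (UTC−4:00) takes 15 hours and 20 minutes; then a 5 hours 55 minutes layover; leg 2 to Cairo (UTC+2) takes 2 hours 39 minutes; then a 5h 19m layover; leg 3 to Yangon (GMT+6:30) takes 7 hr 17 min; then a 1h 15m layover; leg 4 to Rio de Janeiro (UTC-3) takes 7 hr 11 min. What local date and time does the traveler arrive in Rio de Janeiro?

Convert departure to UTC: 3:16 AM − 5:30 = 9:46 PM UTC on Nov 4.
Add 15 hours and 20 minutes leg 1 → 1:06 PM UTC (Nov 5).
Add 5 hours 55 minutes layover in Caracas → 7:01 PM UTC.
Add 2 hours 39 minutes leg 2 → 9:40 PM UTC.
Add 5 hours and 19 minutes layover in Cairo → 2:59 AM UTC (Nov 6).
Add 7 hours and 17 minutes leg 3 → 10:16 AM UTC.
Add 1 hour and 15 minutes layover in Yangon → 11:31 AM UTC.
Add 7 hours 11 minutes leg 4 → 6:42 PM UTC.
Rio de Janeiro is UTC−3:00, so local arrival = 6:42 PM − 3:00 = 3:42 PM on Nov 6.

3:42 PM on November 6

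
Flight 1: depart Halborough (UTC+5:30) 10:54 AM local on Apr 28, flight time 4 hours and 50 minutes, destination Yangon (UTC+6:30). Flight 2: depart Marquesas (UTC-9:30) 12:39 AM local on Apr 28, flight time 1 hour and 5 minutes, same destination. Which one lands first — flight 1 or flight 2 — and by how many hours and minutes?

Flight 1 in UTC: 10:54 AM − 5:30 = 5:24 AM on Apr 28.
+4 hours and 50 minutes → arrive 10:14 AM UTC on Apr 28.
Flight 2 in UTC: 12:39 AM + 9:30 = 10:09 AM on Apr 28.
+1 hour 5 minutes → arrive 11:14 AM UTC on Apr 28.
Flight 1 lands earlier by 1 hour.

the first, by 1 hour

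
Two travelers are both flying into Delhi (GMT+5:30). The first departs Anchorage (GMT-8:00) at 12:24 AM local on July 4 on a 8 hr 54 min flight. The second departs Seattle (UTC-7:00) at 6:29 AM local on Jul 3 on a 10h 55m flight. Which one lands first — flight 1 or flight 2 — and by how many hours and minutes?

the second, by 16 hours 54 minutes

Flight 1 in UTC: 12:24 AM + 8:00 = 8:24 AM on Jul 4.
+8 hours and 54 minutes → arrive 5:18 PM UTC on Jul 4.
Flight 2 in UTC: 6:29 AM + 7:00 = 1:29 PM on Jul 3.
+10 hours and 55 minutes → arrive 12:24 AM UTC on Jul 4.
Flight 2 lands earlier by 16 hours 54 minutes.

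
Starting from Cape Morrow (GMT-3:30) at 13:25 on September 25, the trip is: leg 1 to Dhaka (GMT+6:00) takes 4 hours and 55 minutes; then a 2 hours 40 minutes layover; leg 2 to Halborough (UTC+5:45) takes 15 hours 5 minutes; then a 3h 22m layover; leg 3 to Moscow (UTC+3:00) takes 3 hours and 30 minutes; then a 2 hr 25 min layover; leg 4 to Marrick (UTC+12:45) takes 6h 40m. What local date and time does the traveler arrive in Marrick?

20:17 on Sep 27

Convert departure to UTC: 13:25 + 3:30 = 16:55 UTC on Sep 25.
Add 4 hours 55 minutes leg 1 → 21:50 UTC.
Add 2 hours 40 minutes layover in Dhaka → 00:30 UTC (Sep 26).
Add 15 hours and 5 minutes leg 2 → 15:35 UTC.
Add 3 hours 22 minutes layover in Halborough → 18:57 UTC.
Add 3 hours and 30 minutes leg 3 → 22:27 UTC.
Add 2 hours 25 minutes layover in Moscow → 00:52 UTC (Sep 27).
Add 6 hours 40 minutes leg 4 → 07:32 UTC.
Marrick is UTC+12:45, so local arrival = 07:32 + 12:45 = 20:17 on Sep 27.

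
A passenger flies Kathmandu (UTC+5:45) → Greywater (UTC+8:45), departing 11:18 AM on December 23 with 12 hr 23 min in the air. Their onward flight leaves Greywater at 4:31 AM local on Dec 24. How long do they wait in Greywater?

1 hour 50 minutes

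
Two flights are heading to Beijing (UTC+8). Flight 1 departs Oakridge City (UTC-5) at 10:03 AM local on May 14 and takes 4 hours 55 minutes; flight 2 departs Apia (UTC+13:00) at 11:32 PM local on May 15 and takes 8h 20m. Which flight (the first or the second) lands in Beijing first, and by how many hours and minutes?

Flight 1 in UTC: 10:03 AM + 5:00 = 3:03 PM on May 14.
+4 hours and 55 minutes → arrive 7:58 PM UTC on May 14.
Flight 2 in UTC: 11:32 PM − 13:00 = 10:32 AM on May 15.
+8 hours and 20 minutes → arrive 6:52 PM UTC on May 15.
Flight 1 lands earlier by 22 hours 54 minutes.

the first, by 22 hours 54 minutes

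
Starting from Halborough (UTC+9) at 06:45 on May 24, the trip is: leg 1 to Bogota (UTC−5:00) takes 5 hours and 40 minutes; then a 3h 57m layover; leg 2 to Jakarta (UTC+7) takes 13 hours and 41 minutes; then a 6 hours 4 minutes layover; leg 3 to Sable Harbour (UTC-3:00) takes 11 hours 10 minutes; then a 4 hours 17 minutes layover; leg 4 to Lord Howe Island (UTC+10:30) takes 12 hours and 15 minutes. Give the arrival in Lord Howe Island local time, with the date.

17:19 on May 26

Convert departure to UTC: 06:45 − 9:00 = 21:45 UTC on May 23.
Add 5 hours and 40 minutes leg 1 → 03:25 UTC (May 24).
Add 3 hours 57 minutes layover in Bogota → 07:22 UTC.
Add 13 hours and 41 minutes leg 2 → 21:03 UTC.
Add 6 hours 4 minutes layover in Jakarta → 03:07 UTC (May 25).
Add 11 hours and 10 minutes leg 3 → 14:17 UTC.
Add 4 hours 17 minutes layover in Sable Harbour → 18:34 UTC.
Add 12 hours 15 minutes leg 4 → 06:49 UTC (May 26).
Lord Howe Island is UTC+10:30, so local arrival = 06:49 + 10:30 = 17:19 on May 26.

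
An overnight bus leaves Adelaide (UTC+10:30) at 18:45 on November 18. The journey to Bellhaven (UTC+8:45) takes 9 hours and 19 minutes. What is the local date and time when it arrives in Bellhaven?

Convert departure to UTC: 18:45 − 10:30 = 08:15 UTC on Nov 18.
Add 9 hours 19 minutes travel time → 17:34 UTC.
Bellhaven is UTC+8:45, so local arrival = 17:34 + 8:45 = 02:19 on Nov 19.

02:19 on Nov 19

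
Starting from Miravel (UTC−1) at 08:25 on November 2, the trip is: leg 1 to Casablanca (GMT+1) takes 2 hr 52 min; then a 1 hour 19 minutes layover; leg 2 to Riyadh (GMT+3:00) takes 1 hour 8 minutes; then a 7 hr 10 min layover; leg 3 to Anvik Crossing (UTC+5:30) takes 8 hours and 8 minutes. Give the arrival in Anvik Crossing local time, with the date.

11:32 on Nov 3

Convert departure to UTC: 08:25 + 1:00 = 09:25 UTC on Nov 2.
Add 2 hours 52 minutes leg 1 → 12:17 UTC.
Add 1 hour and 19 minutes layover in Casablanca → 13:36 UTC.
Add 1 hour 8 minutes leg 2 → 14:44 UTC.
Add 7 hours and 10 minutes layover in Riyadh → 21:54 UTC.
Add 8 hours 8 minutes leg 3 → 06:02 UTC (Nov 3).
Anvik Crossing is UTC+5:30, so local arrival = 06:02 + 5:30 = 11:32 on Nov 3.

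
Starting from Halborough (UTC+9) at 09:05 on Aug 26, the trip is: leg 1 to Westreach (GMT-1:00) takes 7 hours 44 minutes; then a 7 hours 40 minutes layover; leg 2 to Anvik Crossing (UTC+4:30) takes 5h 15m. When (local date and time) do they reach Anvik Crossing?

01:14 on August 27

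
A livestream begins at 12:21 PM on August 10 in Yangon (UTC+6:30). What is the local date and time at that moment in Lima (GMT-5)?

In UTC: 12:21 PM − 6:30 = 5:51 AM on Aug 10.
Lima is UTC−5:00: 5:51 AM − 5:00 = 12:51 AM on Aug 10.

12:51 AM on August 10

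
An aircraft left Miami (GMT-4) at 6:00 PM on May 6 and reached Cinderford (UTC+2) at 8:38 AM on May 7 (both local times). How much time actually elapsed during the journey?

Departure in UTC: 6:00 PM + 4:00 = 10:00 PM on May 6.
Arrival in UTC: 8:38 AM − 2:00 = 6:38 AM on May 7.
Elapsed = 6:38 AM − 10:00 PM (+1 day) = 8 hours 38 minutes.

8 hours 38 minutes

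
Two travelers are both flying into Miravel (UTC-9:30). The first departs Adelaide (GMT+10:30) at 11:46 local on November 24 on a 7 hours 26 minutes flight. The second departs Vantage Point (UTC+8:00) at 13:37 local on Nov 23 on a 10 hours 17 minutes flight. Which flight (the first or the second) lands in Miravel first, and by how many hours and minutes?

the second, by 16 hours 48 minutes

Flight 1 in UTC: 11:46 − 10:30 = 01:16 on Nov 24.
+7 hours and 26 minutes → arrive 08:42 UTC on Nov 24.
Flight 2 in UTC: 13:37 − 8:00 = 05:37 on Nov 23.
+10 hours and 17 minutes → arrive 15:54 UTC on Nov 23.
Flight 2 lands earlier by 16 hours 48 minutes.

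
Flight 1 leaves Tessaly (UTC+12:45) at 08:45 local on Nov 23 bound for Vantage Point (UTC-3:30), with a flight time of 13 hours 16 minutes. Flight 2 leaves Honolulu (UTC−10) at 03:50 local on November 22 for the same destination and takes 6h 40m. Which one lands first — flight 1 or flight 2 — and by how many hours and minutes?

Flight 1 in UTC: 08:45 − 12:45 = 20:00 on Nov 22.
+13 hours and 16 minutes → arrive 09:16 UTC on Nov 23.
Flight 2 in UTC: 03:50 + 10:00 = 13:50 on Nov 22.
+6 hours and 40 minutes → arrive 20:30 UTC on Nov 22.
Flight 2 lands earlier by 12 hours 46 minutes.

the second, by 12 hours 46 minutes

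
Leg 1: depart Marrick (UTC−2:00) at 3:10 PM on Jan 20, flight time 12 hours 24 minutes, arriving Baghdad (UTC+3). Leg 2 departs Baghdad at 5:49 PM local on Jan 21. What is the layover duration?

Convert departure to UTC: 3:10 PM + 2:00 = 5:10 PM UTC on Jan 20.
Add 12 hours 24 minutes flight time → 5:34 AM UTC (Jan 21).
Baghdad is UTC+3:00, so local arrival = 5:34 AM + 3:00 = 8:34 AM on Jan 21.
Layover = 5:49 PM − 8:34 AM = 9 hours 15 minutes.

9 hours 15 minutes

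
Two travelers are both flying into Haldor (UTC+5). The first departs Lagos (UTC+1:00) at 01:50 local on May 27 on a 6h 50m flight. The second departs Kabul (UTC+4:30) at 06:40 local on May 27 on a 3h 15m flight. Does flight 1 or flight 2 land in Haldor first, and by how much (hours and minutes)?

Flight 1 in UTC: 01:50 − 1:00 = 00:50 on May 27.
+6 hours 50 minutes → arrive 07:40 UTC on May 27.
Flight 2 in UTC: 06:40 − 4:30 = 02:10 on May 27.
+3 hours 15 minutes → arrive 05:25 UTC on May 27.
Flight 2 lands earlier by 2 hours 15 minutes.

the second, by 2 hours 15 minutes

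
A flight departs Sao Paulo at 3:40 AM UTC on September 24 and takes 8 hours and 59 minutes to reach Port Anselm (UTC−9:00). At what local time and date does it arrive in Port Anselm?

3:39 AM on September 24

Departure is given in UTC: 3:40 AM on Sep 24.
Add 8 hours and 59 minutes → 12:39 PM UTC.
Port Anselm is UTC−9:00: 12:39 PM − 9:00 = 3:39 AM on Sep 24.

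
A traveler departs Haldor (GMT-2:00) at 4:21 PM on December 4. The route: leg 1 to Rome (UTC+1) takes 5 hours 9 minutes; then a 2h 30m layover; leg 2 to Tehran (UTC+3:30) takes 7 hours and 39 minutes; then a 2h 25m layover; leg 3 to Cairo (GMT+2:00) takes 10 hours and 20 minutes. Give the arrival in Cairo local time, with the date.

12:24 AM on Dec 6

Convert departure to UTC: 4:21 PM + 2:00 = 6:21 PM UTC on Dec 4.
Add 5 hours 9 minutes leg 1 → 11:30 PM UTC.
Add 2 hours 30 minutes layover in Rome → 2:00 AM UTC (Dec 5).
Add 7 hours and 39 minutes leg 2 → 9:39 AM UTC.
Add 2 hours and 25 minutes layover in Tehran → 12:04 PM UTC.
Add 10 hours 20 minutes leg 3 → 10:24 PM UTC.
Cairo is UTC+2:00, so local arrival = 10:24 PM + 2:00 = 12:24 AM on Dec 6.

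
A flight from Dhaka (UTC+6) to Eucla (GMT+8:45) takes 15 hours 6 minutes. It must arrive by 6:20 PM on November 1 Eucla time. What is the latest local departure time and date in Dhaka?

Target arrival in UTC: 6:20 PM − 8:45 = 9:35 AM on Nov 1.
Subtract 15 hours and 6 minutes → departure 6:29 PM UTC on Oct 31.
Dhaka is UTC+6:00: 6:29 PM + 6:00 = 12:29 AM on Nov 1.

12:29 AM on November 1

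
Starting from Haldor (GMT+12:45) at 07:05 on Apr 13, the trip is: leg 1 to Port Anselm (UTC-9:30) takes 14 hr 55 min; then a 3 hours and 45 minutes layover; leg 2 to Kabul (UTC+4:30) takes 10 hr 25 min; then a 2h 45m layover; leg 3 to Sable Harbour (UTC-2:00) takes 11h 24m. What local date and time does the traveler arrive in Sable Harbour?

11:34 on April 14

Convert departure to UTC: 07:05 − 12:45 = 18:20 UTC on Apr 12.
Add 14 hours 55 minutes leg 1 → 09:15 UTC (Apr 13).
Add 3 hours and 45 minutes layover in Port Anselm → 13:00 UTC.
Add 10 hours and 25 minutes leg 2 → 23:25 UTC.
Add 2 hours 45 minutes layover in Kabul → 02:10 UTC (Apr 14).
Add 11 hours 24 minutes leg 3 → 13:34 UTC.
Sable Harbour is UTC−2:00, so local arrival = 13:34 − 2:00 = 11:34 on Apr 14.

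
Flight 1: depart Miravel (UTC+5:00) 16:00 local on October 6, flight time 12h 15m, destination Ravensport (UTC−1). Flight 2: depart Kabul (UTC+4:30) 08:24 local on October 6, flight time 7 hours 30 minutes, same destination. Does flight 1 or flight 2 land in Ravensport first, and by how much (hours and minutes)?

Flight 1 in UTC: 16:00 − 5:00 = 11:00 on Oct 6.
+12 hours 15 minutes → arrive 23:15 UTC on Oct 6.
Flight 2 in UTC: 08:24 − 4:30 = 03:54 on Oct 6.
+7 hours 30 minutes → arrive 11:24 UTC on Oct 6.
Flight 2 lands earlier by 11 hours 51 minutes.

the second, by 11 hours 51 minutes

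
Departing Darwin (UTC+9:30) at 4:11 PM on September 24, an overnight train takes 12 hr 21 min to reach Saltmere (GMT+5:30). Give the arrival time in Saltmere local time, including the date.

Saltmere is 4:00 behind Darwin.
After 12 hours and 21 minutes it is 4:32 AM (Sep 25) in Darwin.
Shift by the zone difference: 4:32 AM − 4:00 = 12:32 AM on Sep 25 in Saltmere.

12:32 AM on September 25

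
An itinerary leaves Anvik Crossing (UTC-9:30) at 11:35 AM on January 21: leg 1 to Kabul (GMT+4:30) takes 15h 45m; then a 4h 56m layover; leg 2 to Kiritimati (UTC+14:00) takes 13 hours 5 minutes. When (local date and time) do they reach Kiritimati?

8:51 PM on January 23

Convert departure to UTC: 11:35 AM + 9:30 = 9:05 PM UTC on Jan 21.
Add 15 hours 45 minutes leg 1 → 12:50 PM UTC (Jan 22).
Add 4 hours and 56 minutes layover in Kabul → 5:46 PM UTC.
Add 13 hours and 5 minutes leg 2 → 6:51 AM UTC (Jan 23).
Kiritimati is UTC+14:00, so local arrival = 6:51 AM + 14:00 = 8:51 PM on Jan 23.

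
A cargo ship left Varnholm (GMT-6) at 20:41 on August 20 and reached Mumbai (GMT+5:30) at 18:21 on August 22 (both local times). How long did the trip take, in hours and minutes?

Departure in UTC: 20:41 + 6:00 = 02:41 on Aug 21.
Arrival in UTC: 18:21 − 5:30 = 12:51 on Aug 22.
Elapsed = 12:51 − 02:41 (+1 day) = 34 hours 10 minutes.

34 hours 10 minutes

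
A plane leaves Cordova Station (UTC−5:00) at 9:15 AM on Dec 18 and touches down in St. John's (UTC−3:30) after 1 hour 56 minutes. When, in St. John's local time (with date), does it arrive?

12:41 PM on December 18

St. John's is 1:30 ahead of Cordova Station.
After 1 hour and 56 minutes it is 11:11 AM in Cordova Station.
Shift by the zone difference: 11:11 AM + 1:30 = 12:41 PM on Dec 18 in St. John's.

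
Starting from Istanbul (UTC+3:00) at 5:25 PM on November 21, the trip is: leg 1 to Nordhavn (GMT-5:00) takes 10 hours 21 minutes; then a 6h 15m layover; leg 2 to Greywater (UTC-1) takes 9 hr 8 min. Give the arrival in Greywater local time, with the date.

Convert departure to UTC: 5:25 PM − 3:00 = 2:25 PM UTC on Nov 21.
Add 10 hours and 21 minutes leg 1 → 12:46 AM UTC (Nov 22).
Add 6 hours and 15 minutes layover in Nordhavn → 7:01 AM UTC.
Add 9 hours and 8 minutes leg 2 → 4:09 PM UTC.
Greywater is UTC−1:00, so local arrival = 4:09 PM − 1:00 = 3:09 PM on Nov 22.

3:09 PM on November 22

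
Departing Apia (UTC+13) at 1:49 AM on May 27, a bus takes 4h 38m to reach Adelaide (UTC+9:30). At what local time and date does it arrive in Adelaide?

Convert departure to UTC: 1:49 AM − 13:00 = 12:49 PM UTC on May 26.
Add 4 hours 38 minutes travel time → 5:27 PM UTC.
Adelaide is UTC+9:30, so local arrival = 5:27 PM + 9:30 = 2:57 AM on May 27.

2:57 AM on May 27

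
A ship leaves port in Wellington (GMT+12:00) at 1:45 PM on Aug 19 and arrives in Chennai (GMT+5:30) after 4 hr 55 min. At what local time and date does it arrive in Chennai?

Convert departure to UTC: 1:45 PM − 12:00 = 1:45 AM UTC on Aug 19.
Add 4 hours and 55 minutes travel time → 6:40 AM UTC.
Chennai is UTC+5:30, so local arrival = 6:40 AM + 5:30 = 12:10 PM on Aug 19.

12:10 PM on Aug 19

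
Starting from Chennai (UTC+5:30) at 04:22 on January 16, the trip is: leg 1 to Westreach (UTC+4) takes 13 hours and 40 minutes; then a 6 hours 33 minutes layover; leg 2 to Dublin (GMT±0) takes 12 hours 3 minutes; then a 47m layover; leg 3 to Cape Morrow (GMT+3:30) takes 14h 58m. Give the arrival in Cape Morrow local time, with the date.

Convert departure to UTC: 04:22 − 5:30 = 22:52 UTC on Jan 15.
Add 13 hours and 40 minutes leg 1 → 12:32 UTC (Jan 16).
Add 6 hours 33 minutes layover in Westreach → 19:05 UTC.
Add 12 hours and 3 minutes leg 2 → 07:08 UTC (Jan 17).
Add 47 minutes layover in Dublin → 07:55 UTC.
Add 14 hours 58 minutes leg 3 → 22:53 UTC.
Cape Morrow is UTC+3:30, so local arrival = 22:53 + 3:30 = 02:23 on Jan 18.

02:23 on January 18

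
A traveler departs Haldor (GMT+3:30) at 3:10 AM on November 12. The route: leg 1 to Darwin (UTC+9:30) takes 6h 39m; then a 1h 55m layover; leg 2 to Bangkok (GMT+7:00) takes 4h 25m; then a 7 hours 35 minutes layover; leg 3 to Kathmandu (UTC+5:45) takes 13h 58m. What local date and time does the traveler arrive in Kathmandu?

Convert departure to UTC: 3:10 AM − 3:30 = 11:40 PM UTC on Nov 11.
Add 6 hours and 39 minutes leg 1 → 6:19 AM UTC (Nov 12).
Add 1 hour 55 minutes layover in Darwin → 8:14 AM UTC.
Add 4 hours and 25 minutes leg 2 → 12:39 PM UTC.
Add 7 hours 35 minutes layover in Bangkok → 8:14 PM UTC.
Add 13 hours and 58 minutes leg 3 → 10:12 AM UTC (Nov 13).
Kathmandu is UTC+5:45, so local arrival = 10:12 AM + 5:45 = 3:57 PM on Nov 13.

3:57 PM on Nov 13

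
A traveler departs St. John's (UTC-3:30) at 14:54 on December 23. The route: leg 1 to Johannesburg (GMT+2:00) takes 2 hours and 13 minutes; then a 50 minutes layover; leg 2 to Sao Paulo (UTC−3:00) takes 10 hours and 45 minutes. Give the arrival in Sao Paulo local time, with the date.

Convert departure to UTC: 14:54 + 3:30 = 18:24 UTC on Dec 23.
Add 2 hours and 13 minutes leg 1 → 20:37 UTC.
Add 50 minutes layover in Johannesburg → 21:27 UTC.
Add 10 hours 45 minutes leg 2 → 08:12 UTC (Dec 24).
Sao Paulo is UTC−3:00, so local arrival = 08:12 − 3:00 = 05:12 on Dec 24.

05:12 on Dec 24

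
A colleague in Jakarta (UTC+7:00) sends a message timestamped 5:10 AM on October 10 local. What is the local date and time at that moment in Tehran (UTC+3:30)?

Tehran is 3:30 behind Jakarta.
Shift by the zone difference: 5:10 AM − 3:30 = 1:40 AM on Oct 10 in Tehran.

1:40 AM on October 10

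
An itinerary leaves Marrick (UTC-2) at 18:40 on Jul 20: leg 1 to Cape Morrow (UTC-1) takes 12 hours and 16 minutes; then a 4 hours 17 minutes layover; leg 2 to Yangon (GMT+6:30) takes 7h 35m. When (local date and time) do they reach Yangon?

03:18 on July 22

Convert departure to UTC: 18:40 + 2:00 = 20:40 UTC on Jul 20.
Add 12 hours and 16 minutes leg 1 → 08:56 UTC (Jul 21).
Add 4 hours 17 minutes layover in Cape Morrow → 13:13 UTC.
Add 7 hours 35 minutes leg 2 → 20:48 UTC.
Yangon is UTC+6:30, so local arrival = 20:48 + 6:30 = 03:18 on Jul 22.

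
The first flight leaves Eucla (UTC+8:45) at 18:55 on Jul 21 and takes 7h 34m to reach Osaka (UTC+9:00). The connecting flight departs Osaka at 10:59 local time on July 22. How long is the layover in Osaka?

Convert departure to UTC: 18:55 − 8:45 = 10:10 UTC on Jul 21.
Add 7 hours 34 minutes flight time → 17:44 UTC.
Osaka is UTC+9:00, so local arrival = 17:44 + 9:00 = 02:44 on Jul 22.
Layover = 10:59 − 02:44 = 8 hours 15 minutes.

8 hours 15 minutes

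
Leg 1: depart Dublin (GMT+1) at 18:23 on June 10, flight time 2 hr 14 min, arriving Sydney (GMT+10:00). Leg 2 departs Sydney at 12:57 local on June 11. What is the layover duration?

7 hours 20 minutes

Convert departure to UTC: 18:23 − 1:00 = 17:23 UTC on Jun 10.
Add 2 hours and 14 minutes flight time → 19:37 UTC.
Sydney is UTC+10:00, so local arrival = 19:37 + 10:00 = 05:37 on Jun 11.
Layover = 12:57 − 05:37 = 7 hours 20 minutes.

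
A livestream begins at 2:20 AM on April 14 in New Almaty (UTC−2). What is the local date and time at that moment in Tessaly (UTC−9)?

7:20 PM on April 13

In UTC: 2:20 AM + 2:00 = 4:20 AM on Apr 14.
Tessaly is UTC−9:00: 4:20 AM − 9:00 = 7:20 PM on Apr 13.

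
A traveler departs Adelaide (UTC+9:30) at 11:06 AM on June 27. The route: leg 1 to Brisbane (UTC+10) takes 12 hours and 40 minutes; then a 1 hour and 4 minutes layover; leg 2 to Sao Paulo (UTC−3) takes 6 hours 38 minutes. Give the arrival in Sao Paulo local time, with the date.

Convert departure to UTC: 11:06 AM − 9:30 = 1:36 AM UTC on Jun 27.
Add 12 hours and 40 minutes leg 1 → 2:16 PM UTC.
Add 1 hour 4 minutes layover in Brisbane → 3:20 PM UTC.
Add 6 hours 38 minutes leg 2 → 9:58 PM UTC.
Sao Paulo is UTC−3:00, so local arrival = 9:58 PM − 3:00 = 6:58 PM on Jun 27.

6:58 PM on June 27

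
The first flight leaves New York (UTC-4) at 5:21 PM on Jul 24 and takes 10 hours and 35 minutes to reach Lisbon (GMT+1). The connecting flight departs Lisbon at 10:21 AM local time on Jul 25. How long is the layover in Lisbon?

Convert departure to UTC: 5:21 PM + 4:00 = 9:21 PM UTC on Jul 24.
Add 10 hours 35 minutes flight time → 7:56 AM UTC (Jul 25).
Lisbon is UTC+1:00, so local arrival = 7:56 AM + 1:00 = 8:56 AM on Jul 25.
Layover = 10:21 AM − 8:56 AM = 1 hour 25 minutes.

1 hour 25 minutes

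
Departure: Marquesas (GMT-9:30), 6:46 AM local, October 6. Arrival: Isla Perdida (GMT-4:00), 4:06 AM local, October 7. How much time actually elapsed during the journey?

15 hours 50 minutes

Departure in UTC: 6:46 AM + 9:30 = 4:16 PM on Oct 6.
Arrival in UTC: 4:06 AM + 4:00 = 8:06 AM on Oct 7.
Elapsed = 8:06 AM − 4:16 PM (+1 day) = 15 hours 50 minutes.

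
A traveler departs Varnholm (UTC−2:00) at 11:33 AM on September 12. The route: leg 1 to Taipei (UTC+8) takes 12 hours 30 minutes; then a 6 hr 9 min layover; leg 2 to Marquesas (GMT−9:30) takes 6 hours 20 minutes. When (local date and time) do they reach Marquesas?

5:02 AM on September 13

Convert departure to UTC: 11:33 AM + 2:00 = 1:33 PM UTC on Sep 12.
Add 12 hours and 30 minutes leg 1 → 2:03 AM UTC (Sep 13).
Add 6 hours and 9 minutes layover in Taipei → 8:12 AM UTC.
Add 6 hours and 20 minutes leg 2 → 2:32 PM UTC.
Marquesas is UTC−9:30, so local arrival = 2:32 PM − 9:30 = 5:02 AM on Sep 13.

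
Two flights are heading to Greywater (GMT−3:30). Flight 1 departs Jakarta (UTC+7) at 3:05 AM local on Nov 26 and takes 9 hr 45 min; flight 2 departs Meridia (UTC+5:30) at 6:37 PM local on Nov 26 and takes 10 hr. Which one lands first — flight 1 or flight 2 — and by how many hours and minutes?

Flight 1 in UTC: 3:05 AM − 7:00 = 8:05 PM on Nov 25.
+9 hours and 45 minutes → arrive 5:50 AM UTC on Nov 26.
Flight 2 in UTC: 6:37 PM − 5:30 = 1:07 PM on Nov 26.
+10 hours → arrive 11:07 PM UTC on Nov 26.
Flight 1 lands earlier by 17 hours 17 minutes.

the first, by 17 hours 17 minutes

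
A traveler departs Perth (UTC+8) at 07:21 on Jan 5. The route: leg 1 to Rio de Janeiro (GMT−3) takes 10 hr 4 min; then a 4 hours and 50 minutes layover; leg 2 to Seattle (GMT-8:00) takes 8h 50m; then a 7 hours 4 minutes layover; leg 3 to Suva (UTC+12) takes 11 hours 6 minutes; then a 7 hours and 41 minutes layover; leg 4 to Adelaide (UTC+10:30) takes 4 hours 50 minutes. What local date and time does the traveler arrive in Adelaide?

Convert departure to UTC: 07:21 − 8:00 = 23:21 UTC on Jan 4.
Add 10 hours 4 minutes leg 1 → 09:25 UTC (Jan 5).
Add 4 hours and 50 minutes layover in Rio de Janeiro → 14:15 UTC.
Add 8 hours and 50 minutes leg 2 → 23:05 UTC.
Add 7 hours 4 minutes layover in Seattle → 06:09 UTC (Jan 6).
Add 11 hours 6 minutes leg 3 → 17:15 UTC.
Add 7 hours and 41 minutes layover in Suva → 00:56 UTC (Jan 7).
Add 4 hours 50 minutes leg 4 → 05:46 UTC.
Adelaide is UTC+10:30, so local arrival = 05:46 + 10:30 = 16:16 on Jan 7.

16:16 on January 7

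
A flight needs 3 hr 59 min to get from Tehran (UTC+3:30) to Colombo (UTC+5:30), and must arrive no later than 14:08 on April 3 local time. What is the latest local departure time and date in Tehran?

08:09 on April 3

Target arrival in UTC: 14:08 − 5:30 = 08:38 on Apr 3.
Subtract 3 hours 59 minutes → departure 04:39 UTC on Apr 3.
Tehran is UTC+3:30: 04:39 + 3:30 = 08:09 on Apr 3.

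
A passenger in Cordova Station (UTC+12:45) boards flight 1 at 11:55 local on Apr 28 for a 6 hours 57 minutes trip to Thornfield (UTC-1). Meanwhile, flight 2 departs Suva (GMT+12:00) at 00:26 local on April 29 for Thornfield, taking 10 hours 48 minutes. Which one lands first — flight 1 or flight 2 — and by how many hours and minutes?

Flight 1 in UTC: 11:55 − 12:45 = 23:10 on Apr 27.
+6 hours and 57 minutes → arrive 06:07 UTC on Apr 28.
Flight 2 in UTC: 00:26 − 12:00 = 12:26 on Apr 28.
+10 hours and 48 minutes → arrive 23:14 UTC on Apr 28.
Flight 1 lands earlier by 17 hours 7 minutes.

the first, by 17 hours 7 minutes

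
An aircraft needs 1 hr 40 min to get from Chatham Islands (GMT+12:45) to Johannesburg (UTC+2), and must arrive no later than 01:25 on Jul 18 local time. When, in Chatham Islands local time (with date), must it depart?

10:30 on Jul 18

Target arrival in UTC: 01:25 − 2:00 = 23:25 on Jul 17.
Subtract 1 hour and 40 minutes → departure 21:45 UTC on Jul 17.
Chatham Islands is UTC+12:45: 21:45 + 12:45 = 10:30 on Jul 18.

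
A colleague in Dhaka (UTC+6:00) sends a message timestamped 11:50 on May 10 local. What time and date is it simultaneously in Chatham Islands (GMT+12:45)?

18:35 on May 10

Chatham Islands is 6:45 ahead of Dhaka.
Shift by the zone difference: 11:50 + 6:45 = 18:35 on May 10 in Chatham Islands.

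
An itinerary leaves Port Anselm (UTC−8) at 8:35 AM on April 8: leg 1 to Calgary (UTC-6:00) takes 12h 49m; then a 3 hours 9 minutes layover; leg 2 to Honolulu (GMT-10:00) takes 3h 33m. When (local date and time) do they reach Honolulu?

2:06 AM on Apr 9

Convert departure to UTC: 8:35 AM + 8:00 = 4:35 PM UTC on Apr 8.
Add 12 hours and 49 minutes leg 1 → 5:24 AM UTC (Apr 9).
Add 3 hours and 9 minutes layover in Calgary → 8:33 AM UTC.
Add 3 hours and 33 minutes leg 2 → 12:06 PM UTC.
Honolulu is UTC−10:00, so local arrival = 12:06 PM − 10:00 = 2:06 AM on Apr 9.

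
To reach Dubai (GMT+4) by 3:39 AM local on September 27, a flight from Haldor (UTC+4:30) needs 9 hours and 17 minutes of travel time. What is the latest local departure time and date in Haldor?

6:52 PM on September 26

Target arrival in UTC: 3:39 AM − 4:00 = 11:39 PM on Sep 26.
Subtract 9 hours 17 minutes → departure 2:22 PM UTC on Sep 26.
Haldor is UTC+4:30: 2:22 PM + 4:30 = 6:52 PM on Sep 26.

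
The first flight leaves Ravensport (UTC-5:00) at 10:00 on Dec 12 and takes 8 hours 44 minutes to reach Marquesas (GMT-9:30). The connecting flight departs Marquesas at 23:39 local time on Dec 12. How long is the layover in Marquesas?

Convert departure to UTC: 10:00 + 5:00 = 15:00 UTC on Dec 12.
Add 8 hours and 44 minutes flight time → 23:44 UTC.
Marquesas is UTC−9:30, so local arrival = 23:44 − 9:30 = 14:14 on Dec 12.
Layover = 23:39 − 14:14 = 9 hours 25 minutes.

9 hours 25 minutes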